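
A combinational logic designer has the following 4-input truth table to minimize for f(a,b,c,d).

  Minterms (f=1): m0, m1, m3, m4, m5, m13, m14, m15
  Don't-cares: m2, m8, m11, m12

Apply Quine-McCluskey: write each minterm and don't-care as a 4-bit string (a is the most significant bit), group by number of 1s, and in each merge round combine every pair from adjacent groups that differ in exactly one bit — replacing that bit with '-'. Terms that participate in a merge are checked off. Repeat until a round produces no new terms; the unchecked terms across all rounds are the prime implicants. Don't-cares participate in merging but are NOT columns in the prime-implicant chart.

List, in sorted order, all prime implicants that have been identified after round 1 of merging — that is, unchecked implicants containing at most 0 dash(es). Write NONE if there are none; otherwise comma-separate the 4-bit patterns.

NONE

size-2^0 implicants → 0000(✓)  0001(✓)  0010(✓)  0011(✓)  0100(✓)  0101(✓)  1000(✓)  1011(✓)  1100(✓)  1101(✓)  1110(✓)  1111(✓)
size-2^1 implicants → -000(✓)  -011  -100(✓)  -101(✓)  0-00(✓)  0-01(✓)  00-0(✓)  00-1(✓)  000-(✓)  001-(✓)  010-(✓)  1-00(✓)  1-11  11-0(✓)  11-1(✓)  110-(✓)  111-(✓)
size-2^2 implicants → --00  -10-  0-0-  00--  11--
Unchecked terms (primes): --00, -011, -10-, 0-0-, 00--, 1-11, 11--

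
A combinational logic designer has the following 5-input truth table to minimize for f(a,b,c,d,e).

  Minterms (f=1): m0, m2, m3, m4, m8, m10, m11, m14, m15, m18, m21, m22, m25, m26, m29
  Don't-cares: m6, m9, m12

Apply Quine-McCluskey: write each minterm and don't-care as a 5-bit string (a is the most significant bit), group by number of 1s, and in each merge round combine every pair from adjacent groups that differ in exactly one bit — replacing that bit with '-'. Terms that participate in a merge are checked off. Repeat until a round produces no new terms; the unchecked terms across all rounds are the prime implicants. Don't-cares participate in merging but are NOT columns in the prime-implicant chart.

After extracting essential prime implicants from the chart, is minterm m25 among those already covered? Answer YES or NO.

NO

[col 0] 00000*, 00010*, 00011*, 00100*, 00110*, 01000*, 01001*, 01010*, 01011*, 01100*, 01110*, 01111*, 10010*, 10101*, 10110*, 11001*, 11010*, 11101*
[col 1] -0010*, -0110*, -1001, -1010*, 0-000*, 0-010*, 0-011*, 0-100*, 0-110*, 00-00*, 00-10*, 000-0*, 0001-*, 001-0*, 01-00*, 01-10*, 01-11*, 010-0*, 010-1*, 0100-*, 0101-*, 011-0*, 0111-*, 1-010*, 1-101, 10-10*, 11-01
[col 2] --010, -0-10, 0--00*, 0--10*, 0-0-0*, 0-01-, 0-1-0*, 00--0*, 01--0*, 01-1-, 010--
[col 3] 0---0
Prime implicants: --010, -0-10, -1001, 0---0, 0-01-, 01-1-, 010--, 1-101, 11-01
PI chart (minterm → PIs covering it):
  0 | 0---0  (sole → essential)
  2 | --010,-0-10,0---0,0-01-
  3 | 0-01-  (sole → essential)
  4 | 0---0  (sole → essential)
  8 | 0---0,010--
  10 | --010,0---0,0-01-,01-1-,010--
  11 | 0-01-,01-1-,010--
  14 | 0---0,01-1-
  15 | 01-1-  (sole → essential)
  18 | --010,-0-10
  21 | 1-101  (sole → essential)
  22 | -0-10  (sole → essential)
  25 | -1001,11-01
  26 | --010  (sole → essential)
  29 | 1-101,11-01
Essential prime implicants: --010, -0-10, 0---0, 0-01-, 01-1-, 1-101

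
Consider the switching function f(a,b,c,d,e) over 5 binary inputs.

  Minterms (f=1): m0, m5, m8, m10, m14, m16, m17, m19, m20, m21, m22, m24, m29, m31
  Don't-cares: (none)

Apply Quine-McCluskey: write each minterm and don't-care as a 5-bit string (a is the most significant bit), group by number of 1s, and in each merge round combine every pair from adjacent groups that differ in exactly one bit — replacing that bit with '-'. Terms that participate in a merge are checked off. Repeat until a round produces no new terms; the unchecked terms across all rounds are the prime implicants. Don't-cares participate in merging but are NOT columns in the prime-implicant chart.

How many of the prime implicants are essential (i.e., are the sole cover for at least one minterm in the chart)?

Round 0: 00000✓ 00101✓ 01000✓ 01010✓ 01110✓ 10000✓ 10001✓ 10011✓ 10100✓ 10101✓ 10110✓ 11000✓ 11101✓ 11111✓
Round 1: -0000✓ -0101 -1000✓ 0-000✓ 01-10 010-0 1-000✓ 1-101 10-00✓ 10-01✓ 100-1 1000-✓ 101-0 1010-✓ 111-1
Round 2: --000 10-0-
PIs = {--000, -0101, 01-10, 010-0, 1-101, 10-0-, 100-1, 101-0, 111-1}
Coverage chart:
  m0: --000 ←essential
  m5: -0101 ←essential
  m8: --000,010-0
  m10: 01-10,010-0
  m14: 01-10 ←essential
  m16: --000,10-0-
  m17: 10-0-,100-1
  m19: 100-1 ←essential
  m20: 10-0-,101-0
  m21: -0101,1-101,10-0-
  m22: 101-0 ←essential
  m24: --000 ←essential
  m29: 1-101,111-1
  m31: 111-1 ←essential
Essential: --000, -0101, 01-10, 100-1, 101-0, 111-1

6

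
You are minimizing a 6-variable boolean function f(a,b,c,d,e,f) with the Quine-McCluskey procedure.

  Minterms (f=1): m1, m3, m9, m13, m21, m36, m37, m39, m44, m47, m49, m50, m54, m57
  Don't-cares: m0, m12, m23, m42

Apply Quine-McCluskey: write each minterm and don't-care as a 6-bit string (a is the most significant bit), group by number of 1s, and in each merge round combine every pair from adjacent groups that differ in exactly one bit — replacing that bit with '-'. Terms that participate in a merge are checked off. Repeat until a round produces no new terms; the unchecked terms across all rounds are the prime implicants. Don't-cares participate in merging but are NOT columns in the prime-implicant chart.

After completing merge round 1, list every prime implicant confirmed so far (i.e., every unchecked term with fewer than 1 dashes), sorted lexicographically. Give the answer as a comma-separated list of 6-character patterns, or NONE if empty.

101010

size-2^0 implicants → 000000(✓)  000001(✓)  000011(✓)  001001(✓)  001100(✓)  001101(✓)  010101(✓)  010111(✓)  100100(✓)  100101(✓)  100111(✓)  101010  101100(✓)  101111(✓)  110001(✓)  110010(✓)  110110(✓)  111001(✓)
size-2^1 implicants → -01100  00-001  0000-1  00000-  001-01  00110-  0101-1  10-100  10-111  1001-1  10010-  11-001  110-10
Unchecked terms (primes): -01100, 00-001, 0000-1, 00000-, 001-01, 00110-, 0101-1, 10-100, 10-111, 1001-1, 10010-, 101010, 11-001, 110-10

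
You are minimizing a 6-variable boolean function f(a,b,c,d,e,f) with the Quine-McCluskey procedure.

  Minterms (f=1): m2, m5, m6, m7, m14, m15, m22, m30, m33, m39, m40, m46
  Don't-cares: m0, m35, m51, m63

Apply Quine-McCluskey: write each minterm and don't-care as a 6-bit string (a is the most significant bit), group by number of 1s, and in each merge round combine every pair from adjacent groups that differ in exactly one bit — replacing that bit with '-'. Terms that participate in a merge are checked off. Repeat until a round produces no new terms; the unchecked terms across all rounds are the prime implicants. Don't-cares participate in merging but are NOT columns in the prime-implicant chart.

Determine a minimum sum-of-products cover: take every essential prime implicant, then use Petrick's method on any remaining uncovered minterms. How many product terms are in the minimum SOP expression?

Round 0: 000000✓ 000010✓ 000101✓ 000110✓ 000111✓ 001110✓ 001111✓ 010110✓ 011110✓ 100001✓ 100011✓ 100111✓ 101000 101110✓ 110011✓ 111111
Round 1: -00111 -01110 0-0110✓ 0-1110✓ 00-110✓ 00-111✓ 000-10 0000-0 0001-1 00011-✓ 00111-✓ 01-110✓ 1-0011 100-11 1000-1
Round 2: 0--110 00-11-
PIs = {-00111, -01110, 0--110, 00-11-, 000-10, 0000-0, 0001-1, 1-0011, 100-11, 1000-1, 101000, 111111}
Coverage chart:
  m2: 000-10,0000-0
  m5: 0001-1 ←essential
  m6: 0--110,00-11-,000-10
  m7: -00111,00-11-,0001-1
  m14: -01110,0--110,00-11-
  m15: 00-11- ←essential
  m22: 0--110 ←essential
  m30: 0--110 ←essential
  m33: 1000-1 ←essential
  m39: -00111,100-11
  m40: 101000 ←essential
  m46: -01110 ←essential
Essential: -01110, 0--110, 00-11-, 0001-1, 1000-1, 101000
Petrick residual → -00111, 000-10
Min cover (8 terms): b'c'def + b'cdef' + a'def' + a'b'de + a'b'c'ef' + a'b'c'df + ab'c'd'f + ab'cd'e'f'

8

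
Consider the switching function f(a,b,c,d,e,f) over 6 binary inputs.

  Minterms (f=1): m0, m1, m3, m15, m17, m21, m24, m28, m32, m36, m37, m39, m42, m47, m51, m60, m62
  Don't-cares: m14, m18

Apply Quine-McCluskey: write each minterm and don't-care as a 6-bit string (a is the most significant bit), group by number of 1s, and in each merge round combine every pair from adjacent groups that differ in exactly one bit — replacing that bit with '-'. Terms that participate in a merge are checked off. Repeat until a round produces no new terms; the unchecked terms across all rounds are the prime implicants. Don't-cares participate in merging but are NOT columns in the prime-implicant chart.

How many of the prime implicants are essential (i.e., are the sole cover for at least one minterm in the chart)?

6

[col 0] 000000*, 000001*, 000011*, 001110*, 001111*, 010001*, 010010, 010101*, 011000*, 011100*, 100000*, 100100*, 100101*, 100111*, 101010, 101111*, 110011, 111100*, 111110*
[col 1] -00000, -01111, -11100, 0-0001, 0000-1, 00000-, 00111-, 010-01, 011-00, 10-111, 100-00, 1001-1, 10010-, 1111-0
Prime implicants: -00000, -01111, -11100, 0-0001, 0000-1, 00000-, 00111-, 010-01, 010010, 011-00, 10-111, 100-00, 1001-1, 10010-, 101010, 110011, 1111-0
PI chart (minterm → PIs covering it):
  0 | -00000,00000-
  1 | 0-0001,0000-1,00000-
  3 | 0000-1  (sole → essential)
  15 | -01111,00111-
  17 | 0-0001,010-01
  21 | 010-01  (sole → essential)
  24 | 011-00  (sole → essential)
  28 | -11100,011-00
  32 | -00000,100-00
  36 | 100-00,10010-
  37 | 1001-1,10010-
  39 | 10-111,1001-1
  42 | 101010  (sole → essential)
  47 | -01111,10-111
  51 | 110011  (sole → essential)
  60 | -11100,1111-0
  62 | 1111-0  (sole → essential)
Essential prime implicants: 0000-1, 010-01, 011-00, 101010, 110011, 1111-0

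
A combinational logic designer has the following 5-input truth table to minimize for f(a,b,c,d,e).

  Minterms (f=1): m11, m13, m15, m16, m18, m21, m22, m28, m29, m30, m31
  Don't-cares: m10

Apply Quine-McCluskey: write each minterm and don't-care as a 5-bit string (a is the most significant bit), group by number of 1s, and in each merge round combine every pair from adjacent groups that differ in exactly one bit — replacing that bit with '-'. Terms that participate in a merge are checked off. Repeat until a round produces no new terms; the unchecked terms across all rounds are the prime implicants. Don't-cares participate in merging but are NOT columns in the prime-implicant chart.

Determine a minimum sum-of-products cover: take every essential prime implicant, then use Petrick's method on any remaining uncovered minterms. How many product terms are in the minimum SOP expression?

Round 0: 01010✓ 01011✓ 01101✓ 01111✓ 10000✓ 10010✓ 10101✓ 10110✓ 11100✓ 11101✓ 11110✓ 11111✓
Round 1: -1101✓ -1111✓ 01-11 0101- 011-1✓ 1-101 1-110 10-10 100-0 111-0✓ 111-1✓ 1110-✓ 1111-✓
Round 2: -11-1 111--
PIs = {-11-1, 01-11, 0101-, 1-101, 1-110, 10-10, 100-0, 111--}
Coverage chart:
  m11: 01-11,0101-
  m13: -11-1 ←essential
  m15: -11-1,01-11
  m16: 100-0 ←essential
  m18: 10-10,100-0
  m21: 1-101 ←essential
  m22: 1-110,10-10
  m28: 111-- ←essential
  m29: -11-1,1-101,111--
  m30: 1-110,111--
  m31: -11-1,111--
Essential: -11-1, 1-101, 100-0, 111--
Petrick residual → 01-11, 1-110
Min cover (6 terms): bce + a'bde + acd'e + acde' + ab'c'e' + abc

6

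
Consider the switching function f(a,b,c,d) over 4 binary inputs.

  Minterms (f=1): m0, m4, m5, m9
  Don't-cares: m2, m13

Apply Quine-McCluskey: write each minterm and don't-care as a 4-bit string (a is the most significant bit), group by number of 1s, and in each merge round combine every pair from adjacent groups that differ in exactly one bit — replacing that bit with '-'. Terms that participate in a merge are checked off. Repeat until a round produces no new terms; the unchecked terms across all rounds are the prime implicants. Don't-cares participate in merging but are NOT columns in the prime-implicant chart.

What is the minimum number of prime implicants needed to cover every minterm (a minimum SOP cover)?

3

[col 0] 0000*, 0010*, 0100*, 0101*, 1001*, 1101*
[col 1] -101, 0-00, 00-0, 010-, 1-01
Prime implicants: -101, 0-00, 00-0, 010-, 1-01
PI chart (minterm → PIs covering it):
  0 | 0-00,00-0
  4 | 0-00,010-
  5 | -101,010-
  9 | 1-01  (sole → essential)
Essential prime implicants: 1-01
Petrick residual → -101, 0-00
Minimum SOP uses 3 PIs: bc'd + a'c'd' + ac'd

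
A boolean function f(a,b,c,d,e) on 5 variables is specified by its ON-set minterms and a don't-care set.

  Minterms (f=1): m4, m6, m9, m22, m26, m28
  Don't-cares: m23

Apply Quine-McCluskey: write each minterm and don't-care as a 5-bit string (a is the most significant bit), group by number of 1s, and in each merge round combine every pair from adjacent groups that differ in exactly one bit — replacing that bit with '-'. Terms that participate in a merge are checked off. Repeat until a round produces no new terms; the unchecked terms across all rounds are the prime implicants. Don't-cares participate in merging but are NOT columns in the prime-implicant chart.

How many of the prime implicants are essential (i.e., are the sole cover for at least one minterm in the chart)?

Round 0: 00100✓ 00110✓ 01001 10110✓ 10111✓ 11010 11100
Round 1: -0110 001-0 1011-
PIs = {-0110, 001-0, 01001, 1011-, 11010, 11100}
Coverage chart:
  m4: 001-0 ←essential
  m6: -0110,001-0
  m9: 01001 ←essential
  m22: -0110,1011-
  m26: 11010 ←essential
  m28: 11100 ←essential
Essential: 001-0, 01001, 11010, 11100

4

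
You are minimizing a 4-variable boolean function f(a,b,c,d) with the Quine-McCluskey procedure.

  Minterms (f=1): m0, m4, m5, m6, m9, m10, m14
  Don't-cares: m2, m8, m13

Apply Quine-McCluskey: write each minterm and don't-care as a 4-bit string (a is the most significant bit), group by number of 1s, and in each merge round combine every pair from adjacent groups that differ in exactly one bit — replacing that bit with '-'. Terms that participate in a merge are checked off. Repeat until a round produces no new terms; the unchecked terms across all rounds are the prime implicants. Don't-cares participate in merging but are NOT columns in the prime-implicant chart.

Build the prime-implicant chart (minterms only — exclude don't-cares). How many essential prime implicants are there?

1

size-2^0 implicants → 0000(✓)  0010(✓)  0100(✓)  0101(✓)  0110(✓)  1000(✓)  1001(✓)  1010(✓)  1101(✓)  1110(✓)
size-2^1 implicants → -000(✓)  -010(✓)  -101  -110(✓)  0-00(✓)  0-10(✓)  00-0(✓)  01-0(✓)  010-  1-01  1-10(✓)  10-0(✓)  100-
size-2^2 implicants → --10  -0-0  0--0
Unchecked terms (primes): --10, -0-0, -101, 0--0, 010-, 1-01, 100-
Minterm coverage:
  m0 ⊆ -0-0,0--0
  m4 ⊆ 0--0,010-
  m5 ⊆ -101,010-
  m6 ⊆ --10,0--0
  m9 ⊆ 1-01,100-
  m10 ⊆ --10,-0-0
  m14 ⊆ --10 [E]
E = {--10}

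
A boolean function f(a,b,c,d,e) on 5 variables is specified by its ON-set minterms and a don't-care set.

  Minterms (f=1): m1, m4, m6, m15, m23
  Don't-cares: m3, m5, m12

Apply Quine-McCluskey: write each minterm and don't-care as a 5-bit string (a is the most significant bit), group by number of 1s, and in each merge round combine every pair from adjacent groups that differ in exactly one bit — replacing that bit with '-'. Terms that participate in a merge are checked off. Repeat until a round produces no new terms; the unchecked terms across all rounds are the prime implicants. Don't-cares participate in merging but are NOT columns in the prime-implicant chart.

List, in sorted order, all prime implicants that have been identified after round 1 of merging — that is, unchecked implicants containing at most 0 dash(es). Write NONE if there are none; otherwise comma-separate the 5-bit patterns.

01111, 10111

[col 0] 00001*, 00011*, 00100*, 00101*, 00110*, 01100*, 01111, 10111
[col 1] 0-100, 00-01, 000-1, 001-0, 0010-
Prime implicants: 0-100, 00-01, 000-1, 001-0, 0010-, 01111, 10111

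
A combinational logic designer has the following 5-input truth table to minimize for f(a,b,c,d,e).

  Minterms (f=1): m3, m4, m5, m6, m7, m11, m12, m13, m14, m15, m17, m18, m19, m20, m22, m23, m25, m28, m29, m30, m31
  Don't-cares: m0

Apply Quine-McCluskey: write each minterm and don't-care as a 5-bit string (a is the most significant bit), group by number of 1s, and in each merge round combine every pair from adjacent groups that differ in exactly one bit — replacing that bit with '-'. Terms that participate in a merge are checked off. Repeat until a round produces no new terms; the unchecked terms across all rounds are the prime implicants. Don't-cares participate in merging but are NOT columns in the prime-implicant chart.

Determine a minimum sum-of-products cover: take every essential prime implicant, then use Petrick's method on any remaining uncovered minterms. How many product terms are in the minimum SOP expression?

6

[col 0] 00000*, 00011*, 00100*, 00101*, 00110*, 00111*, 01011*, 01100*, 01101*, 01110*, 01111*, 10001*, 10010*, 10011*, 10100*, 10110*, 10111*, 11001*, 11100*, 11101*, 11110*, 11111*
[col 1] -0011*, -0100*, -0110*, -0111*, -1100*, -1101*, -1110*, -1111*, 0-011*, 0-100*, 0-101*, 0-110*, 0-111*, 00-00, 00-11*, 001-0*, 001-1*, 0010-*, 0011-*, 01-11*, 011-0*, 011-1*, 0110-*, 0111-*, 1-001, 1-100*, 1-110*, 1-111*, 10-10*, 10-11*, 100-1, 1001-*, 101-0*, 1011-*, 11-01, 111-0*, 111-1*, 1110-*, 1111-*
[col 2] --100*, --110*, --111*, -0-11, -01-0*, -011-*, -11-0*, -11-1*, -110-*, -111-*, 0--11, 0-1-0*, 0-1-1*, 0-10-*, 0-11-*, 001--*, 011--*, 1-1-0*, 1-11-*, 10-1-, 111--*
[col 3] --1-0, --11-, -11--, 0-1--
Prime implicants: --1-0, --11-, -0-11, -11--, 0--11, 0-1--, 00-00, 1-001, 10-1-, 100-1, 11-01
PI chart (minterm → PIs covering it):
  3 | -0-11,0--11
  4 | --1-0,0-1--,00-00
  5 | 0-1--  (sole → essential)
  6 | --1-0,--11-,0-1--
  7 | --11-,-0-11,0--11,0-1--
  11 | 0--11  (sole → essential)
  12 | --1-0,-11--,0-1--
  13 | -11--,0-1--
  14 | --1-0,--11-,-11--,0-1--
  15 | --11-,-11--,0--11,0-1--
  17 | 1-001,100-1
  18 | 10-1-  (sole → essential)
  19 | -0-11,10-1-,100-1
  20 | --1-0  (sole → essential)
  22 | --1-0,--11-,10-1-
  23 | --11-,-0-11,10-1-
  25 | 1-001,11-01
  28 | --1-0,-11--
  29 | -11--,11-01
  30 | --1-0,--11-,-11--
  31 | --11-,-11--
Essential prime implicants: --1-0, 0--11, 0-1--, 10-1-
Petrick residual → -11--, 1-001
Minimum SOP uses 6 PIs: ce' + bc + a'de + a'c + ac'd'e + ab'd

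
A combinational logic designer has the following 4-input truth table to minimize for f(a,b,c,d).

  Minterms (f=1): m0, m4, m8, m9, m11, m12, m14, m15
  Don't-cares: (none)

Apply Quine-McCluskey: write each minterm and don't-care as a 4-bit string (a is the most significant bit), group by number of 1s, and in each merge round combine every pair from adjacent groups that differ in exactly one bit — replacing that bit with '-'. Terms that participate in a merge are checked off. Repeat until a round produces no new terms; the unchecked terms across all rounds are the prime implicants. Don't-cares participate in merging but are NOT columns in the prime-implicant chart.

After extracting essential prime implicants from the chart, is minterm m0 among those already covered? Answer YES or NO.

YES

size-2^0 implicants → 0000(✓)  0100(✓)  1000(✓)  1001(✓)  1011(✓)  1100(✓)  1110(✓)  1111(✓)
size-2^1 implicants → -000(✓)  -100(✓)  0-00(✓)  1-00(✓)  1-11  10-1  100-  11-0  111-
size-2^2 implicants → --00
Unchecked terms (primes): --00, 1-11, 10-1, 100-, 11-0, 111-
Minterm coverage:
  m0 ⊆ --00 [E]
  m4 ⊆ --00 [E]
  m8 ⊆ --00,100-
  m9 ⊆ 10-1,100-
  m11 ⊆ 1-11,10-1
  m12 ⊆ --00,11-0
  m14 ⊆ 11-0,111-
  m15 ⊆ 1-11,111-
E = {--00}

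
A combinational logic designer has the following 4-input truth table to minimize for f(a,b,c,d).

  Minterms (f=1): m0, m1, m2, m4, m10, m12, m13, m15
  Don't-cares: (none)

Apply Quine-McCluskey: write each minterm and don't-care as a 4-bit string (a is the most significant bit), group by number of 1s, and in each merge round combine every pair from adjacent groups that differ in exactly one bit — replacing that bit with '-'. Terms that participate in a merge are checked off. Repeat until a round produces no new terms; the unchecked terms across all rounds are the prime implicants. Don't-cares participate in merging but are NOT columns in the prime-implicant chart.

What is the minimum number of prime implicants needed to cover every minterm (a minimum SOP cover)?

size-2^0 implicants → 0000(✓)  0001(✓)  0010(✓)  0100(✓)  1010(✓)  1100(✓)  1101(✓)  1111(✓)
size-2^1 implicants → -010  -100  0-00  00-0  000-  11-1  110-
Unchecked terms (primes): -010, -100, 0-00, 00-0, 000-, 11-1, 110-
Minterm coverage:
  m0 ⊆ 0-00,00-0,000-
  m1 ⊆ 000- [E]
  m2 ⊆ -010,00-0
  m4 ⊆ -100,0-00
  m10 ⊆ -010 [E]
  m12 ⊆ -100,110-
  m13 ⊆ 11-1,110-
  m15 ⊆ 11-1 [E]
E = {-010, 000-, 11-1}
Petrick residual → -100
Cover = b'cd' + bc'd' + a'b'c' + abd  |cover|=4

4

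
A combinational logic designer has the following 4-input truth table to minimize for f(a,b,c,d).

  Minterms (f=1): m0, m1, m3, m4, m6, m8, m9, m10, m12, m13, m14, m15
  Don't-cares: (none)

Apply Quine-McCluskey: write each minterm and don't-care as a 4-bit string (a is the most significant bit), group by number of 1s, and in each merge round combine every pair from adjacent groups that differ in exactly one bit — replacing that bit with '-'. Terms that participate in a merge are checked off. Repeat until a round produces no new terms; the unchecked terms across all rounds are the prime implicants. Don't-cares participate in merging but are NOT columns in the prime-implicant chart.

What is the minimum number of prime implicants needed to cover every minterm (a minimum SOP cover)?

5

Round 0: 0000✓ 0001✓ 0011✓ 0100✓ 0110✓ 1000✓ 1001✓ 1010✓ 1100✓ 1101✓ 1110✓ 1111✓
Round 1: -000✓ -001✓ -100✓ -110✓ 0-00✓ 00-1 000-✓ 01-0✓ 1-00✓ 1-01✓ 1-10✓ 10-0✓ 100-✓ 11-0✓ 11-1✓ 110-✓ 111-✓
Round 2: --00 -00- -1-0 1--0 1-0- 11--
PIs = {--00, -00-, -1-0, 00-1, 1--0, 1-0-, 11--}
Coverage chart:
  m0: --00,-00-
  m1: -00-,00-1
  m3: 00-1 ←essential
  m4: --00,-1-0
  m6: -1-0 ←essential
  m8: --00,-00-,1--0,1-0-
  m9: -00-,1-0-
  m10: 1--0 ←essential
  m12: --00,-1-0,1--0,1-0-,11--
  m13: 1-0-,11--
  m14: -1-0,1--0,11--
  m15: 11-- ←essential
Essential: -1-0, 00-1, 1--0, 11--
Petrick residual → -00-
Min cover (5 terms): b'c' + bd' + a'b'd + ad' + ab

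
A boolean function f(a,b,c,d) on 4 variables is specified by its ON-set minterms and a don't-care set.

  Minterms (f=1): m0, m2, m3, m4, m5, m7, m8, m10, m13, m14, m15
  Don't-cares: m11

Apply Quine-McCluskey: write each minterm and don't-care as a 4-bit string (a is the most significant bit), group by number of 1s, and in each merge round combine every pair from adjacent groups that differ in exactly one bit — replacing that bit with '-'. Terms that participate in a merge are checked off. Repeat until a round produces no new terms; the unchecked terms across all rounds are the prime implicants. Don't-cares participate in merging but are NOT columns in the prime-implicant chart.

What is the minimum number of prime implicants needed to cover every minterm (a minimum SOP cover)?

size-2^0 implicants → 0000(✓)  0010(✓)  0011(✓)  0100(✓)  0101(✓)  0111(✓)  1000(✓)  1010(✓)  1011(✓)  1101(✓)  1110(✓)  1111(✓)
size-2^1 implicants → -000(✓)  -010(✓)  -011(✓)  -101(✓)  -111(✓)  0-00  0-11(✓)  00-0(✓)  001-(✓)  01-1(✓)  010-  1-10(✓)  1-11(✓)  10-0(✓)  101-(✓)  11-1(✓)  111-(✓)
size-2^2 implicants → --11  -0-0  -01-  -1-1  1-1-
Unchecked terms (primes): --11, -0-0, -01-, -1-1, 0-00, 010-, 1-1-
Minterm coverage:
  m0 ⊆ -0-0,0-00
  m2 ⊆ -0-0,-01-
  m3 ⊆ --11,-01-
  m4 ⊆ 0-00,010-
  m5 ⊆ -1-1,010-
  m7 ⊆ --11,-1-1
  m8 ⊆ -0-0 [E]
  m10 ⊆ -0-0,-01-,1-1-
  m13 ⊆ -1-1 [E]
  m14 ⊆ 1-1- [E]
  m15 ⊆ --11,-1-1,1-1-
E = {-0-0, -1-1, 1-1-}
Petrick residual → --11, 0-00
Cover = cd + b'd' + bd + a'c'd' + ac  |cover|=5

5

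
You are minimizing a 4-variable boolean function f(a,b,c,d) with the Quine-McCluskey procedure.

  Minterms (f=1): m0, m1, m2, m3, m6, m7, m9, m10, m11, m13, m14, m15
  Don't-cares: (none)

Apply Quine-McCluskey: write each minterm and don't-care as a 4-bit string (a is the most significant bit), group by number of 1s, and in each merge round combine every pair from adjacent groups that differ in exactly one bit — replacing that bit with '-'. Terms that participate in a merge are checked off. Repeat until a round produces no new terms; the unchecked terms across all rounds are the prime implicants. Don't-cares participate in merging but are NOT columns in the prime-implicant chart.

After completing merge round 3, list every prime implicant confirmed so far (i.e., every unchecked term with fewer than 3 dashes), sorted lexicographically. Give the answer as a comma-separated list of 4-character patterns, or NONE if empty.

size-2^0 implicants → 0000(✓)  0001(✓)  0010(✓)  0011(✓)  0110(✓)  0111(✓)  1001(✓)  1010(✓)  1011(✓)  1101(✓)  1110(✓)  1111(✓)
size-2^1 implicants → -001(✓)  -010(✓)  -011(✓)  -110(✓)  -111(✓)  0-10(✓)  0-11(✓)  00-0(✓)  00-1(✓)  000-(✓)  001-(✓)  011-(✓)  1-01(✓)  1-10(✓)  1-11(✓)  10-1(✓)  101-(✓)  11-1(✓)  111-(✓)
size-2^2 implicants → --10(✓)  --11(✓)  -0-1  -01-(✓)  -11-(✓)  0-1-(✓)  00--  1--1  1-1-(✓)
size-2^3 implicants → --1-
Unchecked terms (primes): --1-, -0-1, 00--, 1--1

-0-1, 00--, 1--1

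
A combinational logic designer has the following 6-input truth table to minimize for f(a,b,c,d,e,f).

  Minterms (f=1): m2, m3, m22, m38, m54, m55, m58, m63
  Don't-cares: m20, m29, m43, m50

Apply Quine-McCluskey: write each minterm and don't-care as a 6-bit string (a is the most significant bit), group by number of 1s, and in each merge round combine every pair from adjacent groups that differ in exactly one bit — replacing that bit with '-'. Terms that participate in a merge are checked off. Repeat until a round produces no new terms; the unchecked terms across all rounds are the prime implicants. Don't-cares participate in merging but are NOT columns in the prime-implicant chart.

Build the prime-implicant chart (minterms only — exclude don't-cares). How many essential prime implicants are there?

Round 0: 000010✓ 000011✓ 010100✓ 010110✓ 011101 100110✓ 101011 110010✓ 110110✓ 110111✓ 111010✓ 111111✓
Round 1: -10110 00001- 0101-0 1-0110 11-010 11-111 110-10 11011-
PIs = {-10110, 00001-, 0101-0, 011101, 1-0110, 101011, 11-010, 11-111, 110-10, 11011-}
Coverage chart:
  m2: 00001- ←essential
  m3: 00001- ←essential
  m22: -10110,0101-0
  m38: 1-0110 ←essential
  m54: -10110,1-0110,110-10,11011-
  m55: 11-111,11011-
  m58: 11-010 ←essential
  m63: 11-111 ←essential
Essential: 00001-, 1-0110, 11-010, 11-111

4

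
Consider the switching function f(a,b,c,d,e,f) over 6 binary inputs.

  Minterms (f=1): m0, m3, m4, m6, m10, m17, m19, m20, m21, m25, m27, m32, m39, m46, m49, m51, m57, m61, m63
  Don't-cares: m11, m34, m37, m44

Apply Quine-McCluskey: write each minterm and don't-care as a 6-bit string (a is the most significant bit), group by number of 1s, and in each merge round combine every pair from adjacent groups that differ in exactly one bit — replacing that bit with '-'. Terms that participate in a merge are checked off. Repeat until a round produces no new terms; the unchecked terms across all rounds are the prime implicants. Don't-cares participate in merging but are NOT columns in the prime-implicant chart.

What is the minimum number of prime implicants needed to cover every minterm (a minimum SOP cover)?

Round 0: 000000✓ 000011✓ 000100✓ 000110✓ 001010✓ 001011✓ 010001✓ 010011✓ 010100✓ 010101✓ 011001✓ 011011✓ 100000✓ 100010✓ 100101✓ 100111✓ 101100✓ 101110✓ 110001✓ 110011✓ 111001✓ 111101✓ 111111✓
Round 1: -00000 -10001✓ -10011✓ -11001✓ 0-0011✓ 0-0100 0-1011✓ 00-011✓ 000-00 0001-0 00101- 01-001✓ 01-011✓ 010-01 0100-1✓ 01010- 0110-1✓ 1000-0 1001-1 1011-0 11-001✓ 1100-1✓ 111-01 1111-1
Round 2: -1-001 -100-1 0--011 01-0-1
PIs = {-00000, -1-001, -100-1, 0--011, 0-0100, 000-00, 0001-0, 00101-, 01-0-1, 010-01, 01010-, 1000-0, 1001-1, 1011-0, 111-01, 1111-1}
Coverage chart:
  m0: -00000,000-00
  m3: 0--011 ←essential
  m4: 0-0100,000-00,0001-0
  m6: 0001-0 ←essential
  m10: 00101- ←essential
  m17: -1-001,-100-1,01-0-1,010-01
  m19: -100-1,0--011,01-0-1
  m20: 0-0100,01010-
  m21: 010-01,01010-
  m25: -1-001,01-0-1
  m27: 0--011,01-0-1
  m32: -00000,1000-0
  m39: 1001-1 ←essential
  m46: 1011-0 ←essential
  m49: -1-001,-100-1
  m51: -100-1 ←essential
  m57: -1-001,111-01
  m61: 111-01,1111-1
  m63: 1111-1 ←essential
Essential: -100-1, 0--011, 0001-0, 00101-, 1001-1, 1011-0, 1111-1
Petrick residual → -00000, -1-001, 01010-
Min cover (10 terms): b'c'd'e'f' + bd'e'f + bc'd'f + a'd'ef + a'b'c'df' + a'b'cd'e + a'bc'de' + ab'c'df + ab'cdf' + abcdf

10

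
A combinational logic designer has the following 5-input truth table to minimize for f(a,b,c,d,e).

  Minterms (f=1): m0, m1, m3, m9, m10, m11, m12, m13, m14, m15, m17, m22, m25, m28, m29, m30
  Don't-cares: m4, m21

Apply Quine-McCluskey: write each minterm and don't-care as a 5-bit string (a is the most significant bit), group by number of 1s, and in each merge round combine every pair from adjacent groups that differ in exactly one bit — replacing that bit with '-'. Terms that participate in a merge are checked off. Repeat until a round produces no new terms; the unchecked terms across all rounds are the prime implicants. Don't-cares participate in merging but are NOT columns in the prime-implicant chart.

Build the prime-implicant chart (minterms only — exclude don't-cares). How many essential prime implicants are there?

3

[col 0] 00000*, 00001*, 00011*, 00100*, 01001*, 01010*, 01011*, 01100*, 01101*, 01110*, 01111*, 10001*, 10101*, 10110*, 11001*, 11100*, 11101*, 11110*
[col 1] -0001*, -1001*, -1100*, -1101*, -1110*, 0-001*, 0-011*, 0-100, 00-00, 000-1*, 0000-, 01-01*, 01-10*, 01-11*, 010-1*, 0101-*, 011-0*, 011-1*, 0110-*, 0111-*, 1-001*, 1-101*, 1-110, 10-01*, 11-01*, 111-0*, 1110-*
[col 2] --001, -1-01, -11-0, -110-, 0-0-1, 01--1, 01-1-, 011--, 1--01
Prime implicants: --001, -1-01, -11-0, -110-, 0-0-1, 0-100, 00-00, 0000-, 01--1, 01-1-, 011--, 1--01, 1-110
PI chart (minterm → PIs covering it):
  0 | 00-00,0000-
  1 | --001,0-0-1,0000-
  3 | 0-0-1  (sole → essential)
  9 | --001,-1-01,0-0-1,01--1
  10 | 01-1-  (sole → essential)
  11 | 0-0-1,01--1,01-1-
  12 | -11-0,-110-,0-100,011--
  13 | -1-01,-110-,01--1,011--
  14 | -11-0,01-1-,011--
  15 | 01--1,01-1-,011--
  17 | --001,1--01
  22 | 1-110  (sole → essential)
  25 | --001,-1-01,1--01
  28 | -11-0,-110-
  29 | -1-01,-110-,1--01
  30 | -11-0,1-110
Essential prime implicants: 0-0-1, 01-1-, 1-110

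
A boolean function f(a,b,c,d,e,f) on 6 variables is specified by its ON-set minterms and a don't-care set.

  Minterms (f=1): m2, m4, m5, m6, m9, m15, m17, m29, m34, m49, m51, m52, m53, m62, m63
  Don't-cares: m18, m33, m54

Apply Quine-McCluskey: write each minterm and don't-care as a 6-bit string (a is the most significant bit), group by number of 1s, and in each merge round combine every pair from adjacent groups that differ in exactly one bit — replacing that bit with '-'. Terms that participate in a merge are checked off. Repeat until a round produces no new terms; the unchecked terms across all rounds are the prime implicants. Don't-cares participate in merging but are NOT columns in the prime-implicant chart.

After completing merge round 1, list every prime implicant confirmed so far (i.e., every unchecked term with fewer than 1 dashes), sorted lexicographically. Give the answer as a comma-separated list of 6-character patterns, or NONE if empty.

size-2^0 implicants → 000010(✓)  000100(✓)  000101(✓)  000110(✓)  001001  001111  010001(✓)  010010(✓)  011101  100001(✓)  100010(✓)  110001(✓)  110011(✓)  110100(✓)  110101(✓)  110110(✓)  111110(✓)  111111(✓)
size-2^1 implicants → -00010  -10001  0-0010  000-10  0001-0  00010-  1-0001  11-110  110-01  1100-1  1101-0  11010-  11111-
Unchecked terms (primes): -00010, -10001, 0-0010, 000-10, 0001-0, 00010-, 001001, 001111, 011101, 1-0001, 11-110, 110-01, 1100-1, 1101-0, 11010-, 11111-

001001, 001111, 011101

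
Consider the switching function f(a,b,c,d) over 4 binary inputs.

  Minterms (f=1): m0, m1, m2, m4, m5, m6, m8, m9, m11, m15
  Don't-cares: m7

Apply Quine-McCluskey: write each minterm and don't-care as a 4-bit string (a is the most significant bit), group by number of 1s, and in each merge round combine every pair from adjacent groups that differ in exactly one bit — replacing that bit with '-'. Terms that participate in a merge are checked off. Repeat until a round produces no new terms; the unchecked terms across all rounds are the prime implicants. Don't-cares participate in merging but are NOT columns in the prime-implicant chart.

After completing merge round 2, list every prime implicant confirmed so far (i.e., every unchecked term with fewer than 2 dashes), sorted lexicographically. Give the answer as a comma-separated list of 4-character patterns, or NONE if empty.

-111, 1-11, 10-1

Round 0: 0000✓ 0001✓ 0010✓ 0100✓ 0101✓ 0110✓ 0111✓ 1000✓ 1001✓ 1011✓ 1111✓
Round 1: -000✓ -001✓ -111 0-00✓ 0-01✓ 0-10✓ 00-0✓ 000-✓ 01-0✓ 01-1✓ 010-✓ 011-✓ 1-11 10-1 100-✓
Round 2: -00- 0--0 0-0- 01--
PIs = {-00-, -111, 0--0, 0-0-, 01--, 1-11, 10-1}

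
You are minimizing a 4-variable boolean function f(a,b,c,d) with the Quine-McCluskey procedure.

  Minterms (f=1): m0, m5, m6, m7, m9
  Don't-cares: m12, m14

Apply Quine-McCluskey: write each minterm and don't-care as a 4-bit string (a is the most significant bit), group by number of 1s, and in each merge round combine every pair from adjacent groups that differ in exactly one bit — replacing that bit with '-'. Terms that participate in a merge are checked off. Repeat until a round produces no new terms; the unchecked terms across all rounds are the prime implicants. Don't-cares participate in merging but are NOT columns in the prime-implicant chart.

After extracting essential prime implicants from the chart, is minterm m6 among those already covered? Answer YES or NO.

NO

[col 0] 0000, 0101*, 0110*, 0111*, 1001, 1100*, 1110*
[col 1] -110, 01-1, 011-, 11-0
Prime implicants: -110, 0000, 01-1, 011-, 1001, 11-0
PI chart (minterm → PIs covering it):
  0 | 0000  (sole → essential)
  5 | 01-1  (sole → essential)
  6 | -110,011-
  7 | 01-1,011-
  9 | 1001  (sole → essential)
Essential prime implicants: 0000, 01-1, 1001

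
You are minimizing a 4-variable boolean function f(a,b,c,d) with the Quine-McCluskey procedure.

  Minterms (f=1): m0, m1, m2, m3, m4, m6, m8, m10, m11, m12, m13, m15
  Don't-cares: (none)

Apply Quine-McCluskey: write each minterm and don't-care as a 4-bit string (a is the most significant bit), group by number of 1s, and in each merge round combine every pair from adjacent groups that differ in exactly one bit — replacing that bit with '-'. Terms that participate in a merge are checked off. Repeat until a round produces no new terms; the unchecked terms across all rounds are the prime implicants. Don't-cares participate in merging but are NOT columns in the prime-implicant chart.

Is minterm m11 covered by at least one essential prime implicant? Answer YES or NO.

[col 0] 0000*, 0001*, 0010*, 0011*, 0100*, 0110*, 1000*, 1010*, 1011*, 1100*, 1101*, 1111*
[col 1] -000*, -010*, -011*, -100*, 0-00*, 0-10*, 00-0*, 00-1*, 000-*, 001-*, 01-0*, 1-00*, 1-11, 10-0*, 101-*, 11-1, 110-
[col 2] --00, -0-0, -01-, 0--0, 00--
Prime implicants: --00, -0-0, -01-, 0--0, 00--, 1-11, 11-1, 110-
PI chart (minterm → PIs covering it):
  0 | --00,-0-0,0--0,00--
  1 | 00--  (sole → essential)
  2 | -0-0,-01-,0--0,00--
  3 | -01-,00--
  4 | --00,0--0
  6 | 0--0  (sole → essential)
  8 | --00,-0-0
  10 | -0-0,-01-
  11 | -01-,1-11
  12 | --00,110-
  13 | 11-1,110-
  15 | 1-11,11-1
Essential prime implicants: 0--0, 00--

NO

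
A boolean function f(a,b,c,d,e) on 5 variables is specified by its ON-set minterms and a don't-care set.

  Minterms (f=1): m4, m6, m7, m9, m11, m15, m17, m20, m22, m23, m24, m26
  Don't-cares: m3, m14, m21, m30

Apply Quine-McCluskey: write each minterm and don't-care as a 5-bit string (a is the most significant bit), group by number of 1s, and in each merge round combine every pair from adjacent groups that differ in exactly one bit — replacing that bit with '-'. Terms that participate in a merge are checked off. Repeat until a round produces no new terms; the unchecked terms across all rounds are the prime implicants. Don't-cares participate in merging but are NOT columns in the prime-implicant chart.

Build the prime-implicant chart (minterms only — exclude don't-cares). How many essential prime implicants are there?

[col 0] 00011*, 00100*, 00110*, 00111*, 01001*, 01011*, 01110*, 01111*, 10001*, 10100*, 10101*, 10110*, 10111*, 11000*, 11010*, 11110*
[col 1] -0100*, -0110*, -0111*, -1110*, 0-011*, 0-110*, 0-111*, 00-11*, 001-0*, 0011-*, 01-11*, 010-1, 0111-*, 1-110*, 10-01, 101-0*, 101-1*, 1010-*, 1011-*, 11-10, 110-0
[col 2] --110, -01-0, -011-, 0--11, 0-11-, 101--
Prime implicants: --110, -01-0, -011-, 0--11, 0-11-, 010-1, 10-01, 101--, 11-10, 110-0
PI chart (minterm → PIs covering it):
  4 | -01-0  (sole → essential)
  6 | --110,-01-0,-011-,0-11-
  7 | -011-,0--11,0-11-
  9 | 010-1  (sole → essential)
  11 | 0--11,010-1
  15 | 0--11,0-11-
  17 | 10-01  (sole → essential)
  20 | -01-0,101--
  22 | --110,-01-0,-011-,101--
  23 | -011-,101--
  24 | 110-0  (sole → essential)
  26 | 11-10,110-0
Essential prime implicants: -01-0, 010-1, 10-01, 110-0

4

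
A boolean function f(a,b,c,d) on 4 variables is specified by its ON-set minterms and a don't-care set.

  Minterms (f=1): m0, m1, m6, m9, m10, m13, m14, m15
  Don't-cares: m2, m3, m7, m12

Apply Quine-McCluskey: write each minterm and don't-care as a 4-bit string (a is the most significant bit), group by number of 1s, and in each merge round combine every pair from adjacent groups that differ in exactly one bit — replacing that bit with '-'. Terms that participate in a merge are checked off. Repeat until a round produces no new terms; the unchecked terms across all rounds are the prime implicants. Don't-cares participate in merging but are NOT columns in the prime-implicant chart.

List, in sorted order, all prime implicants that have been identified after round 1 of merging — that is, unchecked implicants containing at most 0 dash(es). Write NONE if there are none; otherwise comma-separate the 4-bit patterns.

[col 0] 0000*, 0001*, 0010*, 0011*, 0110*, 0111*, 1001*, 1010*, 1100*, 1101*, 1110*, 1111*
[col 1] -001, -010*, -110*, -111*, 0-10*, 0-11*, 00-0*, 00-1*, 000-*, 001-*, 011-*, 1-01, 1-10*, 11-0*, 11-1*, 110-*, 111-*
[col 2] --10, -11-, 0-1-, 00--, 11--
Prime implicants: --10, -001, -11-, 0-1-, 00--, 1-01, 11--

NONE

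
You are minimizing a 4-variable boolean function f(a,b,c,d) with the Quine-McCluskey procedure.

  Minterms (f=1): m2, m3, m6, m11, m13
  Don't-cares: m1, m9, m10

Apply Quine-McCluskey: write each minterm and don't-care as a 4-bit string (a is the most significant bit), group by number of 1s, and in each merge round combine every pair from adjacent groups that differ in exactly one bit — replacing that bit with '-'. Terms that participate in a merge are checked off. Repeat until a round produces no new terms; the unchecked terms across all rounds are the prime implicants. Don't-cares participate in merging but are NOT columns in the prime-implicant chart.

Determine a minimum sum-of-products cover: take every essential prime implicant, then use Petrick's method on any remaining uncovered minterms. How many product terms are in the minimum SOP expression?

size-2^0 implicants → 0001(✓)  0010(✓)  0011(✓)  0110(✓)  1001(✓)  1010(✓)  1011(✓)  1101(✓)
size-2^1 implicants → -001(✓)  -010(✓)  -011(✓)  0-10  00-1(✓)  001-(✓)  1-01  10-1(✓)  101-(✓)
size-2^2 implicants → -0-1  -01-
Unchecked terms (primes): -0-1, -01-, 0-10, 1-01
Minterm coverage:
  m2 ⊆ -01-,0-10
  m3 ⊆ -0-1,-01-
  m6 ⊆ 0-10 [E]
  m11 ⊆ -0-1,-01-
  m13 ⊆ 1-01 [E]
E = {0-10, 1-01}
Petrick residual → -0-1
Cover = b'd + a'cd' + ac'd  |cover|=3

3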